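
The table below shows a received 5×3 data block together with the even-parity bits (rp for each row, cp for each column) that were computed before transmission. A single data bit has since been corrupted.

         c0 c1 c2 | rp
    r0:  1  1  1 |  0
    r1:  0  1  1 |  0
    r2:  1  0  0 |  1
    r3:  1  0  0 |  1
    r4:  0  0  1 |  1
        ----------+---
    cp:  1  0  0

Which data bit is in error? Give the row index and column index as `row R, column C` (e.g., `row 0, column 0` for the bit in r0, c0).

row 0, column 2

Recompute each row's even parity and compare to rp:
  r0: data parity 1, sent rp 0 → mismatch
  r1: data parity 0, sent rp 0 → ok
  r2: data parity 1, sent rp 1 → ok
  r3: data parity 1, sent rp 1 → ok
  r4: data parity 1, sent rp 1 → ok
Recompute each column's even parity and compare to cp:
  c0: data parity 1, sent cp 1 → ok
  c1: data parity 0, sent cp 0 → ok
  c2: data parity 1, sent cp 0 → mismatch
Exactly one row (r0) and one column (c2) fail → the flipped bit is at their intersection.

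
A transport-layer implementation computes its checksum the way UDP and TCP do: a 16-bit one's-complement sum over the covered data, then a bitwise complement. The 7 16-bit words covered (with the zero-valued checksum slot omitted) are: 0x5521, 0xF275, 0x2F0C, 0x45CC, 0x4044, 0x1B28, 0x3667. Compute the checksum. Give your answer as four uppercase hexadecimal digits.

B1BC

One's-complement addition (fold any carry out of bit 15 back into bit 0):
  0x5521 + 0xF275 = 0x14796 → wrap carry → 0x4797
  0x4797 + 0x2F0C = 0x076A3
  0x76A3 + 0x45CC = 0x0BC6F
  0xBC6F + 0x4044 = 0x0FCB3
  0xFCB3 + 0x1B28 = 0x117DB → wrap carry → 0x17DC
  0x17DC + 0x3667 = 0x04E43
One's-complement sum = 0x4E43.
Checksum = ~0x4E43 & 0xFFFF = 0xB1BC.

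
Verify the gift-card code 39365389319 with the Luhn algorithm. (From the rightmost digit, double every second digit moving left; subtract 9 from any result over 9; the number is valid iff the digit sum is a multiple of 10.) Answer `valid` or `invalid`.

From the right, keep odd positions and double even positions (subtract 9 from any doubled value over 9):
  doubled (positions 2,4,...): 2 9 6 3 9 → sum 29
  kept (positions 1,3,...): 9 3 8 5 3 3 → sum 31
Total = 60.
60 mod 10 = 0, so the number is valid.

valid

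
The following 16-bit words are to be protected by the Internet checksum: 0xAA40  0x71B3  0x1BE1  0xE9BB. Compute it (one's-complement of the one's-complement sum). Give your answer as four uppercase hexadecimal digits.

One's-complement addition (fold any carry out of bit 15 back into bit 0):
  0xAA40 + 0x71B3 = 0x11BF3 → wrap carry → 0x1BF4
  0x1BF4 + 0x1BE1 = 0x037D5
  0x37D5 + 0xE9BB = 0x12190 → wrap carry → 0x2191
One's-complement sum = 0x2191.
Checksum = ~0x2191 & 0xFFFF = 0xDE6E.

DE6E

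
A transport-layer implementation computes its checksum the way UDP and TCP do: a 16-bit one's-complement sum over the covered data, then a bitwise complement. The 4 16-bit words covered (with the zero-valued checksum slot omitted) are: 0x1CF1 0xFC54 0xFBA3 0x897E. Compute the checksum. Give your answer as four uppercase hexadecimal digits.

6197

One's-complement addition (fold any carry out of bit 15 back into bit 0):
  0x1CF1 + 0xFC54 = 0x11945 → wrap carry → 0x1946
  0x1946 + 0xFBA3 = 0x114E9 → wrap carry → 0x14EA
  0x14EA + 0x897E = 0x09E68
One's-complement sum = 0x9E68.
Checksum = ~0x9E68 & 0xFFFF = 0x6197.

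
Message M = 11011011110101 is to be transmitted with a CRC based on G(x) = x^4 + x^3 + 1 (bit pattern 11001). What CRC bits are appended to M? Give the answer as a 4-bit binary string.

Append 4 zeros: 110110111101010000. Divide by 11001 (XOR where the leading bit is 1):
  pos 0: 11011 XOR 11001 = 00010
  pos 3: 10011 XOR 11001 = 01010
  pos 4: 10101 XOR 11001 = 01100
  pos 5: 11001 XOR 11001 = 00000
  pos 11: 10100 XOR 11001 = 01101
  pos 12: 11010 XOR 11001 = 00011
Remainder (last 4 bits) = 0110. This is the CRC / FCS.

0110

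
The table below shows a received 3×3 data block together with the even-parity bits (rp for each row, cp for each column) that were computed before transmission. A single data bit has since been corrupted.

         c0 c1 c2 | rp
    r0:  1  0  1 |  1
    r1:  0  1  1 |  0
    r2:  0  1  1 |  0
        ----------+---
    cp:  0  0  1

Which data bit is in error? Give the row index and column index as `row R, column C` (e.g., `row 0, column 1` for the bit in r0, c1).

Recompute each row's even parity and compare to rp:
  r0: data parity 0, sent rp 1 → mismatch
  r1: data parity 0, sent rp 0 → ok
  r2: data parity 0, sent rp 0 → ok
Recompute each column's even parity and compare to cp:
  c0: data parity 1, sent cp 0 → mismatch
  c1: data parity 0, sent cp 0 → ok
  c2: data parity 1, sent cp 1 → ok
Exactly one row (r0) and one column (c0) fail → the flipped bit is at their intersection.

row 0, column 0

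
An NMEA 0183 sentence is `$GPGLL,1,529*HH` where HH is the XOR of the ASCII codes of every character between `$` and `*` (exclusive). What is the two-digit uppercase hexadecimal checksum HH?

5F

XOR the ASCII codes of the payload characters:
  'G' = 0x47 → acc = 0x47
  'P' = 0x50 → acc = 0x17
  'G' = 0x47 → acc = 0x50
  'L' = 0x4C → acc = 0x1C
  'L' = 0x4C → acc = 0x50
  ',' = 0x2C → acc = 0x7C
  '1' = 0x31 → acc = 0x4D
  ',' = 0x2C → acc = 0x61
  '5' = 0x35 → acc = 0x54
  '2' = 0x32 → acc = 0x66
  '9' = 0x39 → acc = 0x5F
Checksum = 0x5F.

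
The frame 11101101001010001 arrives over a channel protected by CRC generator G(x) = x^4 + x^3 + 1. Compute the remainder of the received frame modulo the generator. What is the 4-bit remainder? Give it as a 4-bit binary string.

Modulo-2 division of 11101101001010001 by 11001:
  pos 0: 11101 XOR 11001 = 00100
  pos 2: 10010 XOR 11001 = 01011
  pos 3: 10111 XOR 11001 = 01110
  pos 4: 11100 XOR 11001 = 00101
  pos 6: 10101 XOR 11001 = 01100
  pos 7: 11000 XOR 11001 = 00001
  pos 11: 11000 XOR 11001 = 00001
Remainder = 0011 (nonzero — an error is detected).

0011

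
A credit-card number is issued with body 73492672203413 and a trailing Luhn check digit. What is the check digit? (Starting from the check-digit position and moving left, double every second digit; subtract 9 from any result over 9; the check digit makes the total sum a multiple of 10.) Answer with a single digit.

8

Partial digits right→left: 3 1 4 3 0 2 2 7 6 2 9 4 3 7
Double every second digit counting from the check-digit position (so the 1st, 3rd, 5th, ... of the partial from the right).
  doubled (with −9 where >9): 6 8 0 4 3 9 6 → sum 36
  kept as-is: 1 3 2 7 2 4 7 → sum 26
Total = 36 + 26 = 62.
Check digit = (10 − (62 mod 10)) mod 10 = 8.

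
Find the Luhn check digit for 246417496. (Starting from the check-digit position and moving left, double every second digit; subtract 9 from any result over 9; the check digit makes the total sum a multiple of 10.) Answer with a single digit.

Partial digits right→left: 6 9 4 7 1 4 6 4 2
Double every second digit counting from the check-digit position (so the 1st, 3rd, 5th, ... of the partial from the right).
  doubled (with −9 where >9): 3 8 2 3 4 → sum 20
  kept as-is: 9 7 4 4 → sum 24
Total = 20 + 24 = 44.
Check digit = (10 − (44 mod 10)) mod 10 = 6.

6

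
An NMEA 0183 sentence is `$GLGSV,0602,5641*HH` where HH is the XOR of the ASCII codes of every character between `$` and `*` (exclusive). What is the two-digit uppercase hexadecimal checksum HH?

4B

XOR the ASCII codes of the payload characters:
  'G' = 0x47 → acc = 0x47
  'L' = 0x4C → acc = 0x0B
  'G' = 0x47 → acc = 0x4C
  'S' = 0x53 → acc = 0x1F
  'V' = 0x56 → acc = 0x49
  ',' = 0x2C → acc = 0x65
  '0' = 0x30 → acc = 0x55
  '6' = 0x36 → acc = 0x63
  '0' = 0x30 → acc = 0x53
  '2' = 0x32 → acc = 0x61
  ',' = 0x2C → acc = 0x4D
  '5' = 0x35 → acc = 0x78
  '6' = 0x36 → acc = 0x4E
  '4' = 0x34 → acc = 0x7A
  '1' = 0x31 → acc = 0x4B
Checksum = 0x4B.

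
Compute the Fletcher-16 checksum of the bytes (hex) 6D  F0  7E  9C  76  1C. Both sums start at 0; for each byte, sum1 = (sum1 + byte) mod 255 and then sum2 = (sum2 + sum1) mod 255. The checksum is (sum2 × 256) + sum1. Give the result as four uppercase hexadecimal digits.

Running sums (mod 255):
  after byte 0 (6D): sum1=109, sum2=109
  after byte 1 (F0): sum1=94, sum2=203
  after byte 2 (7E): sum1=220, sum2=168
  after byte 3 (9C): sum1=121, sum2=34
  after byte 4 (76): sum1=239, sum2=18
  after byte 5 (1C): sum1=12, sum2=30
Checksum = sum2·256 + sum1 = 30·256 + 12 = 7692 = 0x1E0C.

1E0C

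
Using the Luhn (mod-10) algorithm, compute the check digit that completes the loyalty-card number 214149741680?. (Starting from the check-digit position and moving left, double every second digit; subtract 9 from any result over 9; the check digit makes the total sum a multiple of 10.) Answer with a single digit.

0

Partial digits right→left: 0 8 6 1 4 7 9 4 1 4 1 2
Double every second digit counting from the check-digit position (so the 1st, 3rd, 5th, ... of the partial from the right).
  doubled (with −9 where >9): 0 3 8 9 2 2 → sum 24
  kept as-is: 8 1 7 4 4 2 → sum 26
Total = 24 + 26 = 50.
Check digit = (10 − (50 mod 10)) mod 10 = 0.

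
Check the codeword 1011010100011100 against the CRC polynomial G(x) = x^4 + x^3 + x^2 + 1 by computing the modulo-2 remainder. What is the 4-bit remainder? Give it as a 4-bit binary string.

Modulo-2 division of 1011010100011100 by 11101:
  pos 0: 10110 XOR 11101 = 01011
  pos 1: 10111 XOR 11101 = 01010
  pos 2: 10100 XOR 11101 = 01001
  pos 3: 10011 XOR 11101 = 01110
  pos 4: 11100 XOR 11101 = 00001
  pos 8: 10011 XOR 11101 = 01110
  pos 9: 11101 XOR 11101 = 00000
Remainder = 0000 (zero — the frame passes the CRC check).

0000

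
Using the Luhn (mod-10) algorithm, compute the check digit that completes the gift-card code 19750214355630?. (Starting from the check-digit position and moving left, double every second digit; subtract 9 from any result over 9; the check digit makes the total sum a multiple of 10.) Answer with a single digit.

4

Partial digits right→left: 0 3 6 5 5 3 4 1 2 0 5 7 9 1
Double every second digit counting from the check-digit position (so the 1st, 3rd, 5th, ... of the partial from the right).
  doubled (with −9 where >9): 0 3 1 8 4 1 9 → sum 26
  kept as-is: 3 5 3 1 0 7 1 → sum 20
Total = 26 + 20 = 46.
Check digit = (10 − (46 mod 10)) mod 10 = 4.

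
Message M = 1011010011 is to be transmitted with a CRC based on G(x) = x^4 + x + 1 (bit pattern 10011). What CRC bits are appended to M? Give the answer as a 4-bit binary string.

Append 4 zeros: 10110100110000. Divide by 10011 (XOR where the leading bit is 1):
  pos 0: 10110 XOR 10011 = 00101
  pos 2: 10110 XOR 10011 = 00101
  pos 4: 10101 XOR 10011 = 00110
  pos 6: 11010 XOR 10011 = 01001
  pos 7: 10010 XOR 10011 = 00001
Remainder (last 4 bits) = 0100. This is the CRC / FCS.

0100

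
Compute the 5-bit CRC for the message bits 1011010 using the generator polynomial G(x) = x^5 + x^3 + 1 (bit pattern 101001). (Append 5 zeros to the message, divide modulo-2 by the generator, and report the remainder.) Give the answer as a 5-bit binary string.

Append 5 zeros: 101101000000. Divide by 101001 (XOR where the leading bit is 1):
  pos 0: 101101 XOR 101001 = 000100
  pos 3: 100000 XOR 101001 = 001001
  pos 5: 100100 XOR 101001 = 001101
Remainder (last 5 bits) = 11010. This is the CRC / FCS.

11010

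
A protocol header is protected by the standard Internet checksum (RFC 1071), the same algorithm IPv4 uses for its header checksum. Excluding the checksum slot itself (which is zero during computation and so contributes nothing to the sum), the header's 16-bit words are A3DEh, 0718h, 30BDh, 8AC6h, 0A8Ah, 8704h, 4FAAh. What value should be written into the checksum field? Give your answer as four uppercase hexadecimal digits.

One's-complement addition (fold any carry out of bit 15 back into bit 0):
  0xA3DE + 0x0718 = 0x0AAF6
  0xAAF6 + 0x30BD = 0x0DBB3
  0xDBB3 + 0x8AC6 = 0x16679 → wrap carry → 0x667A
  0x667A + 0x0A8A = 0x07104
  0x7104 + 0x8704 = 0x0F808
  0xF808 + 0x4FAA = 0x147B2 → wrap carry → 0x47B3
One's-complement sum = 0x47B3.
Checksum = ~0x47B3 & 0xFFFF = 0xB84C.

B84C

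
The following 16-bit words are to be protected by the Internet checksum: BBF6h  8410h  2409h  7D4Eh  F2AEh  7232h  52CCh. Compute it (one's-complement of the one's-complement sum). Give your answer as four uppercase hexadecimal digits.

One's-complement addition (fold any carry out of bit 15 back into bit 0):
  0xBBF6 + 0x8410 = 0x14006 → wrap carry → 0x4007
  0x4007 + 0x2409 = 0x06410
  0x6410 + 0x7D4E = 0x0E15E
  0xE15E + 0xF2AE = 0x1D40C → wrap carry → 0xD40D
  0xD40D + 0x7232 = 0x1463F → wrap carry → 0x4640
  0x4640 + 0x52CC = 0x0990C
One's-complement sum = 0x990C.
Checksum = ~0x990C & 0xFFFF = 0x66F3.

66F3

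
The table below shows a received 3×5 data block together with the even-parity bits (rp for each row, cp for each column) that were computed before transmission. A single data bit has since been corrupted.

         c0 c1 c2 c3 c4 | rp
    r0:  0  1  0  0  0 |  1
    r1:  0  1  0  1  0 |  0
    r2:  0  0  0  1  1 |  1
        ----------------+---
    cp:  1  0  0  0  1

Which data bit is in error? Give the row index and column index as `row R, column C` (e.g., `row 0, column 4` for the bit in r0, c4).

row 2, column 0

Recompute each row's even parity and compare to rp:
  r0: data parity 1, sent rp 1 → ok
  r1: data parity 0, sent rp 0 → ok
  r2: data parity 0, sent rp 1 → mismatch
Recompute each column's even parity and compare to cp:
  c0: data parity 0, sent cp 1 → mismatch
  c1: data parity 0, sent cp 0 → ok
  c2: data parity 0, sent cp 0 → ok
  c3: data parity 0, sent cp 0 → ok
  c4: data parity 1, sent cp 1 → ok
Exactly one row (r2) and one column (c0) fail → the flipped bit is at their intersection.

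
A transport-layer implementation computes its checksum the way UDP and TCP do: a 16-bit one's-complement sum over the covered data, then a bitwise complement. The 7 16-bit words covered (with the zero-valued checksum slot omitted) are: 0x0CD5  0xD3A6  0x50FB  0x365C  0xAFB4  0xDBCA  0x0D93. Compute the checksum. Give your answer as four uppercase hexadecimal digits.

FF19

One's-complement addition (fold any carry out of bit 15 back into bit 0):
  0x0CD5 + 0xD3A6 = 0x0E07B
  0xE07B + 0x50FB = 0x13176 → wrap carry → 0x3177
  0x3177 + 0x365C = 0x067D3
  0x67D3 + 0xAFB4 = 0x11787 → wrap carry → 0x1788
  0x1788 + 0xDBCA = 0x0F352
  0xF352 + 0x0D93 = 0x100E5 → wrap carry → 0x00E6
One's-complement sum = 0x00E6.
Checksum = ~0x00E6 & 0xFFFF = 0xFF19.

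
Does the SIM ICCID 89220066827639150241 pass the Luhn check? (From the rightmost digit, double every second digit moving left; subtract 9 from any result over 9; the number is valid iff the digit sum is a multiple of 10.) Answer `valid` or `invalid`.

invalid

From the right, keep odd positions and double even positions (subtract 9 from any doubled value over 9):
  doubled (positions 2,4,...): 8 0 2 6 5 7 3 0 4 7 → sum 42
  kept (positions 1,3,...): 1 2 5 9 6 2 6 0 2 9 → sum 42
Total = 84.
84 mod 10 = 4, so the number is invalid.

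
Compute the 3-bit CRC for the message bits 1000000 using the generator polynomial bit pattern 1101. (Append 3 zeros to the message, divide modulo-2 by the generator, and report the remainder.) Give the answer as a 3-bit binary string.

Append 3 zeros: 1000000000. Divide by 1101 (XOR where the leading bit is 1):
  pos 0: 1000 XOR 1101 = 0101
  pos 1: 1010 XOR 1101 = 0111
  pos 2: 1110 XOR 1101 = 0011
  pos 4: 1100 XOR 1101 = 0001
Remainder (last 3 bits) = 100. This is the CRC / FCS.

100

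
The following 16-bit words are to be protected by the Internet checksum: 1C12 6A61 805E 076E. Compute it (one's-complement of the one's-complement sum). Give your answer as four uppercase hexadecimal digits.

One's-complement addition (fold any carry out of bit 15 back into bit 0):
  0x1C12 + 0x6A61 = 0x08673
  0x8673 + 0x805E = 0x106D1 → wrap carry → 0x06D2
  0x06D2 + 0x076E = 0x00E40
One's-complement sum = 0x0E40.
Checksum = ~0x0E40 & 0xFFFF = 0xF1BF.

F1BF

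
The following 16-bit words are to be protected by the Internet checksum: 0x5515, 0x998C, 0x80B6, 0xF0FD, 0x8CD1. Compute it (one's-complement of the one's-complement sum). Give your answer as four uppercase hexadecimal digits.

12D8

One's-complement addition (fold any carry out of bit 15 back into bit 0):
  0x5515 + 0x998C = 0x0EEA1
  0xEEA1 + 0x80B6 = 0x16F57 → wrap carry → 0x6F58
  0x6F58 + 0xF0FD = 0x16055 → wrap carry → 0x6056
  0x6056 + 0x8CD1 = 0x0ED27
One's-complement sum = 0xED27.
Checksum = ~0xED27 & 0xFFFF = 0x12D8.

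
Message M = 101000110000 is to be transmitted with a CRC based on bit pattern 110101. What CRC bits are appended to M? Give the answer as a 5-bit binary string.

00110

Append 5 zeros: 10100011000000000. Divide by 110101 (XOR where the leading bit is 1):
  pos 0: 101000 XOR 110101 = 011101
  pos 1: 111011 XOR 110101 = 001110
  pos 3: 111010 XOR 110101 = 001111
  pos 5: 111100 XOR 110101 = 001001
  pos 7: 100100 XOR 110101 = 010001
  pos 8: 100010 XOR 110101 = 010111
  pos 9: 101110 XOR 110101 = 011011
  pos 10: 110110 XOR 110101 = 000011
Remainder (last 5 bits) = 00110. This is the CRC / FCS.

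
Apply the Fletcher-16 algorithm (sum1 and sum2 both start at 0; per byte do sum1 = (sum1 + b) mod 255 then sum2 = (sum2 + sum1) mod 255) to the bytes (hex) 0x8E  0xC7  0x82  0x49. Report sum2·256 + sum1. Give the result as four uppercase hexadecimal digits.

DF22

Running sums (mod 255):
  after byte 0 (0x8E): sum1=142, sum2=142
  after byte 1 (0xC7): sum1=86, sum2=228
  after byte 2 (0x82): sum1=216, sum2=189
  after byte 3 (0x49): sum1=34, sum2=223
Checksum = sum2·256 + sum1 = 223·256 + 34 = 57122 = 0xDF22.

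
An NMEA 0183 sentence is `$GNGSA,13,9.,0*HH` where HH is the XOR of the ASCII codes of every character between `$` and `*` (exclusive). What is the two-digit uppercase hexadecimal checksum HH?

XOR the ASCII codes of the payload characters:
  'G' = 0x47 → acc = 0x47
  'N' = 0x4E → acc = 0x09
  'G' = 0x47 → acc = 0x4E
  'S' = 0x53 → acc = 0x1D
  'A' = 0x41 → acc = 0x5C
  ',' = 0x2C → acc = 0x70
  '1' = 0x31 → acc = 0x41
  '3' = 0x33 → acc = 0x72
  ',' = 0x2C → acc = 0x5E
  '9' = 0x39 → acc = 0x67
  '.' = 0x2E → acc = 0x49
  ',' = 0x2C → acc = 0x65
  '0' = 0x30 → acc = 0x55
Checksum = 0x55.

55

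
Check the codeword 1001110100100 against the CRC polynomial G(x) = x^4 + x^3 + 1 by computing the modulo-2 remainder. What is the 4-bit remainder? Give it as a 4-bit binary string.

0000

Modulo-2 division of 1001110100100 by 11001:
  pos 0: 10011 XOR 11001 = 01010
  pos 1: 10101 XOR 11001 = 01100
  pos 2: 11000 XOR 11001 = 00001
  pos 6: 11001 XOR 11001 = 00000
Remainder = 0000 (zero — the frame passes the CRC check).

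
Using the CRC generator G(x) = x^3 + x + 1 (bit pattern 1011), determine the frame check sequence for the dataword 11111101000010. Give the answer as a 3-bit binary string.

Append 3 zeros: 11111101000010000. Divide by 1011 (XOR where the leading bit is 1):
  pos 0: 1111 XOR 1011 = 0100
  pos 1: 1001 XOR 1011 = 0010
  pos 3: 1010 XOR 1011 = 0001
  pos 6: 1100 XOR 1011 = 0111
  pos 7: 1110 XOR 1011 = 0101
  pos 8: 1010 XOR 1011 = 0001
  pos 11: 1100 XOR 1011 = 0111
  pos 12: 1110 XOR 1011 = 0101
  pos 13: 1010 XOR 1011 = 0001
Remainder (last 3 bits) = 001. This is the CRC / FCS.

001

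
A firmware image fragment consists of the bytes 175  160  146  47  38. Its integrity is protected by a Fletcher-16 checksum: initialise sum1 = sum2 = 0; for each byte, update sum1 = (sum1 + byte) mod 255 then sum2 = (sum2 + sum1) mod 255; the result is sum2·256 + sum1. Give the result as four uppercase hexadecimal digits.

2D38

Running sums (mod 255):
  after byte 0 (175): sum1=175, sum2=175
  after byte 1 (160): sum1=80, sum2=0
  after byte 2 (146): sum1=226, sum2=226
  after byte 3 (47): sum1=18, sum2=244
  after byte 4 (38): sum1=56, sum2=45
Checksum = sum2·256 + sum1 = 45·256 + 56 = 11576 = 0x2D38.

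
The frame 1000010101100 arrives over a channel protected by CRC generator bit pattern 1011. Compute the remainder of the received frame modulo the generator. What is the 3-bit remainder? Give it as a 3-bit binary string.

Modulo-2 division of 1000010101100 by 1011:
  pos 0: 1000 XOR 1011 = 0011
  pos 2: 1101 XOR 1011 = 0110
  pos 3: 1100 XOR 1011 = 0111
  pos 4: 1111 XOR 1011 = 0100
  pos 5: 1000 XOR 1011 = 0011
  pos 7: 1111 XOR 1011 = 0100
  pos 8: 1000 XOR 1011 = 0011
Remainder = 110 (nonzero — an error is detected).

110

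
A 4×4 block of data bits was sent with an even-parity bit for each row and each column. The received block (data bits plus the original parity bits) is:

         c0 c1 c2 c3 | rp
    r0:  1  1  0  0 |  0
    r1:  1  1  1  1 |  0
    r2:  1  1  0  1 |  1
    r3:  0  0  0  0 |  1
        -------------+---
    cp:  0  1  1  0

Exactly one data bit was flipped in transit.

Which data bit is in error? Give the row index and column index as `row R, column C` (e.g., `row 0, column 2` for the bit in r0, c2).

row 3, column 0

Recompute each row's even parity and compare to rp:
  r0: data parity 0, sent rp 0 → ok
  r1: data parity 0, sent rp 0 → ok
  r2: data parity 1, sent rp 1 → ok
  r3: data parity 0, sent rp 1 → mismatch
Recompute each column's even parity and compare to cp:
  c0: data parity 1, sent cp 0 → mismatch
  c1: data parity 1, sent cp 1 → ok
  c2: data parity 1, sent cp 1 → ok
  c3: data parity 0, sent cp 0 → ok
Exactly one row (r3) and one column (c0) fail → the flipped bit is at their intersection.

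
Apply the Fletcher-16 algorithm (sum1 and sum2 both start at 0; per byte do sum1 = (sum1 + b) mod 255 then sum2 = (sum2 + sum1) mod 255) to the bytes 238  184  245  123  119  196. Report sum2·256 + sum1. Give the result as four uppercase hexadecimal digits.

3355

Running sums (mod 255):
  after byte 0 (238): sum1=238, sum2=238
  after byte 1 (184): sum1=167, sum2=150
  after byte 2 (245): sum1=157, sum2=52
  after byte 3 (123): sum1=25, sum2=77
  after byte 4 (119): sum1=144, sum2=221
  after byte 5 (196): sum1=85, sum2=51
Checksum = sum2·256 + sum1 = 51·256 + 85 = 13141 = 0x3355.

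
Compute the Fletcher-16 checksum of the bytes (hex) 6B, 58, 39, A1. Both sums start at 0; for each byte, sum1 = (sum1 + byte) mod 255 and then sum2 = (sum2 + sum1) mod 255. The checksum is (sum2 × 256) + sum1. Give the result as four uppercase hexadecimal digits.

Running sums (mod 255):
  after byte 0 (6B): sum1=107, sum2=107
  after byte 1 (58): sum1=195, sum2=47
  after byte 2 (39): sum1=252, sum2=44
  after byte 3 (A1): sum1=158, sum2=202
Checksum = sum2·256 + sum1 = 202·256 + 158 = 51870 = 0xCA9E.

CA9E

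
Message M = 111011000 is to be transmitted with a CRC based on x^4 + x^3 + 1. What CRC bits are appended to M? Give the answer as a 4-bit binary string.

Append 4 zeros: 1110110000000. Divide by 11001 (XOR where the leading bit is 1):
  pos 0: 11101 XOR 11001 = 00100
  pos 2: 10010 XOR 11001 = 01011
  pos 3: 10110 XOR 11001 = 01111
  pos 4: 11110 XOR 11001 = 00111
  pos 6: 11100 XOR 11001 = 00101
  pos 8: 10100 XOR 11001 = 01101
Remainder (last 4 bits) = 1101. This is the CRC / FCS.

1101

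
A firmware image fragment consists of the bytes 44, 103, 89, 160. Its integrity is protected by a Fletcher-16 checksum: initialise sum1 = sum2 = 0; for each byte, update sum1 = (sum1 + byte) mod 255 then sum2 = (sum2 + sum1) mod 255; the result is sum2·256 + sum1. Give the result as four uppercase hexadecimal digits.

Running sums (mod 255):
  after byte 0 (44): sum1=44, sum2=44
  after byte 1 (103): sum1=147, sum2=191
  after byte 2 (89): sum1=236, sum2=172
  after byte 3 (160): sum1=141, sum2=58
Checksum = sum2·256 + sum1 = 58·256 + 141 = 14989 = 0x3A8D.

3A8D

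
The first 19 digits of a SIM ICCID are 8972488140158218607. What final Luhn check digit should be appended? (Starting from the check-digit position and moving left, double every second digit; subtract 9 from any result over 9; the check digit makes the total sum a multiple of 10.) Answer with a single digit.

Partial digits right→left: 7 0 6 8 1 2 8 5 1 0 4 1 8 8 4 2 7 9 8
Double every second digit counting from the check-digit position (so the 1st, 3rd, 5th, ... of the partial from the right).
  doubled (with −9 where >9): 5 3 2 7 2 8 7 8 5 7 → sum 54
  kept as-is: 0 8 2 5 0 1 8 2 9 → sum 35
Total = 54 + 35 = 89.
Check digit = (10 − (89 mod 10)) mod 10 = 1.

1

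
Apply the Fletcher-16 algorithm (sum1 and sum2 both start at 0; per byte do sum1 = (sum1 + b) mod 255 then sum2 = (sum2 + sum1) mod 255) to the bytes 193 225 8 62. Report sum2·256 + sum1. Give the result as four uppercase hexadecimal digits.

Running sums (mod 255):
  after byte 0 (193): sum1=193, sum2=193
  after byte 1 (225): sum1=163, sum2=101
  after byte 2 (8): sum1=171, sum2=17
  after byte 3 (62): sum1=233, sum2=250
Checksum = sum2·256 + sum1 = 250·256 + 233 = 64233 = 0xFAE9.

FAE9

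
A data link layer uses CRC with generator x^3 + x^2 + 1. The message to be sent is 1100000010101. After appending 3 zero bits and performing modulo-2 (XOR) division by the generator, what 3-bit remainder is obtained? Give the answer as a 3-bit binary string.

100

Append 3 zeros: 1100000010101000. Divide by 1101 (XOR where the leading bit is 1):
  pos 0: 1100 XOR 1101 = 0001
  pos 3: 1000 XOR 1101 = 0101
  pos 4: 1010 XOR 1101 = 0111
  pos 5: 1111 XOR 1101 = 0010
  pos 7: 1001 XOR 1101 = 0100
  pos 8: 1000 XOR 1101 = 0101
  pos 9: 1011 XOR 1101 = 0110
  pos 10: 1100 XOR 1101 = 0001
Remainder (last 3 bits) = 100. This is the CRC / FCS.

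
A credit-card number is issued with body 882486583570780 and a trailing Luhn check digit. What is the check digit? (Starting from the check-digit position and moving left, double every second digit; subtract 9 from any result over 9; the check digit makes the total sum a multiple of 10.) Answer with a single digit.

6

Partial digits right→left: 0 8 7 0 7 5 3 8 5 6 8 4 2 8 8
Double every second digit counting from the check-digit position (so the 1st, 3rd, 5th, ... of the partial from the right).
  doubled (with −9 where >9): 0 5 5 6 1 7 4 7 → sum 35
  kept as-is: 8 0 5 8 6 4 8 → sum 39
Total = 35 + 39 = 74.
Check digit = (10 − (74 mod 10)) mod 10 = 6.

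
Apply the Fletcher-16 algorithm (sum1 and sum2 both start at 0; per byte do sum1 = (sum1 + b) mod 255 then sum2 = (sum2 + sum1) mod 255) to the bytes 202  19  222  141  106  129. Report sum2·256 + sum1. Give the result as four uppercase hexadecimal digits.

9A36

Running sums (mod 255):
  after byte 0 (202): sum1=202, sum2=202
  after byte 1 (19): sum1=221, sum2=168
  after byte 2 (222): sum1=188, sum2=101
  after byte 3 (141): sum1=74, sum2=175
  after byte 4 (106): sum1=180, sum2=100
  after byte 5 (129): sum1=54, sum2=154
Checksum = sum2·256 + sum1 = 154·256 + 54 = 39478 = 0x9A36.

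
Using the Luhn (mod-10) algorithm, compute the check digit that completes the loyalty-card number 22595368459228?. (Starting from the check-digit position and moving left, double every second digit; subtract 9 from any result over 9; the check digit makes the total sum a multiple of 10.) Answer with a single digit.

9

Partial digits right→left: 8 2 2 9 5 4 8 6 3 5 9 5 2 2
Double every second digit counting from the check-digit position (so the 1st, 3rd, 5th, ... of the partial from the right).
  doubled (with −9 where >9): 7 4 1 7 6 9 4 → sum 38
  kept as-is: 2 9 4 6 5 5 2 → sum 33
Total = 38 + 33 = 71.
Check digit = (10 − (71 mod 10)) mod 10 = 9.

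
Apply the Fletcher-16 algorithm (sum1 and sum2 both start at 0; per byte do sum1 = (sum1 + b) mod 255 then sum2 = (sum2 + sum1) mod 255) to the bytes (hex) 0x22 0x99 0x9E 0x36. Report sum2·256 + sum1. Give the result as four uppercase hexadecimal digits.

C890

Running sums (mod 255):
  after byte 0 (0x22): sum1=34, sum2=34
  after byte 1 (0x99): sum1=187, sum2=221
  after byte 2 (0x9E): sum1=90, sum2=56
  after byte 3 (0x36): sum1=144, sum2=200
Checksum = sum2·256 + sum1 = 200·256 + 144 = 51344 = 0xC890.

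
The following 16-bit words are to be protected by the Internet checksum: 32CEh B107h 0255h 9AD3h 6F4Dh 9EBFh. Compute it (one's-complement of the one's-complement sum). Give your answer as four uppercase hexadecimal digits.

One's-complement addition (fold any carry out of bit 15 back into bit 0):
  0x32CE + 0xB107 = 0x0E3D5
  0xE3D5 + 0x0255 = 0x0E62A
  0xE62A + 0x9AD3 = 0x180FD → wrap carry → 0x80FE
  0x80FE + 0x6F4D = 0x0F04B
  0xF04B + 0x9EBF = 0x18F0A → wrap carry → 0x8F0B
One's-complement sum = 0x8F0B.
Checksum = ~0x8F0B & 0xFFFF = 0x70F4.

70F4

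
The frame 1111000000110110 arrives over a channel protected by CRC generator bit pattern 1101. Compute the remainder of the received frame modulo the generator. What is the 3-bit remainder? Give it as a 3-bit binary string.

100

Modulo-2 division of 1111000000110110 by 1101:
  pos 0: 1111 XOR 1101 = 0010
  pos 2: 1000 XOR 1101 = 0101
  pos 3: 1010 XOR 1101 = 0111
  pos 4: 1110 XOR 1101 = 0011
  pos 6: 1100 XOR 1101 = 0001
  pos 9: 1110 XOR 1101 = 0011
  pos 11: 1111 XOR 1101 = 0010
Remainder = 100 (nonzero — an error is detected).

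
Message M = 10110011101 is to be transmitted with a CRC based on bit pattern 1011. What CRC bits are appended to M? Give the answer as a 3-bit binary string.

Append 3 zeros: 10110011101000. Divide by 1011 (XOR where the leading bit is 1):
  pos 0: 1011 XOR 1011 = 0000
  pos 6: 1110 XOR 1011 = 0101
  pos 7: 1011 XOR 1011 = 0000
Remainder (last 3 bits) = 000. This is the CRC / FCS.

000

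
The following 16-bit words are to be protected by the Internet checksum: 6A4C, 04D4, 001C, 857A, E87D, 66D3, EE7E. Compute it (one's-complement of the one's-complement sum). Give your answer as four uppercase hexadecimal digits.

CD78

One's-complement addition (fold any carry out of bit 15 back into bit 0):
  0x6A4C + 0x04D4 = 0x06F20
  0x6F20 + 0x001C = 0x06F3C
  0x6F3C + 0x857A = 0x0F4B6
  0xF4B6 + 0xE87D = 0x1DD33 → wrap carry → 0xDD34
  0xDD34 + 0x66D3 = 0x14407 → wrap carry → 0x4408
  0x4408 + 0xEE7E = 0x13286 → wrap carry → 0x3287
One's-complement sum = 0x3287.
Checksum = ~0x3287 & 0xFFFF = 0xCD78.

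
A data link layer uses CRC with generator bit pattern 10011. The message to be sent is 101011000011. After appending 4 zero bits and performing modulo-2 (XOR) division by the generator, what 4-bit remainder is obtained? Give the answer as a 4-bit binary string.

0000

Append 4 zeros: 1010110000110000. Divide by 10011 (XOR where the leading bit is 1):
  pos 0: 10101 XOR 10011 = 00110
  pos 2: 11010 XOR 10011 = 01001
  pos 3: 10010 XOR 10011 = 00001
  pos 7: 10011 XOR 10011 = 00000
Remainder (last 4 bits) = 0000. This is the CRC / FCS.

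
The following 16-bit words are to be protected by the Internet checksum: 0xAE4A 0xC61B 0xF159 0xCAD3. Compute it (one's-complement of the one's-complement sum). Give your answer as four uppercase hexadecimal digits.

CF6B

One's-complement addition (fold any carry out of bit 15 back into bit 0):
  0xAE4A + 0xC61B = 0x17465 → wrap carry → 0x7466
  0x7466 + 0xF159 = 0x165BF → wrap carry → 0x65C0
  0x65C0 + 0xCAD3 = 0x13093 → wrap carry → 0x3094
One's-complement sum = 0x3094.
Checksum = ~0x3094 & 0xFFFF = 0xCF6B.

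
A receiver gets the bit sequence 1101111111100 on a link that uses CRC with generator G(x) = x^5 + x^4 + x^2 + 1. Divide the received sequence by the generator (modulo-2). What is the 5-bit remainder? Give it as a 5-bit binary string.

Modulo-2 division of 1101111111100 by 110101:
  pos 0: 110111 XOR 110101 = 000010
  pos 4: 101111 XOR 110101 = 011010
  pos 5: 110101 XOR 110101 = 000000
Remainder = 00000 (zero — the frame passes the CRC check).

00000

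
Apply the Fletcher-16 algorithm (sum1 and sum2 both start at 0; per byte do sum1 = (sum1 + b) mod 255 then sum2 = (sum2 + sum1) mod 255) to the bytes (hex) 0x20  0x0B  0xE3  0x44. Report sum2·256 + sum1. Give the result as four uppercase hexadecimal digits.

Running sums (mod 255):
  after byte 0 (0x20): sum1=32, sum2=32
  after byte 1 (0x0B): sum1=43, sum2=75
  after byte 2 (0xE3): sum1=15, sum2=90
  after byte 3 (0x44): sum1=83, sum2=173
Checksum = sum2·256 + sum1 = 173·256 + 83 = 44371 = 0xAD53.

AD53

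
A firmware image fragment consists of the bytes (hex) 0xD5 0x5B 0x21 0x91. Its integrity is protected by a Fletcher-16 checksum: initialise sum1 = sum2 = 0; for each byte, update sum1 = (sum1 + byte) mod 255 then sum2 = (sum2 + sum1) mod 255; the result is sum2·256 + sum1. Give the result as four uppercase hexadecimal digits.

3DE3

Running sums (mod 255):
  after byte 0 (0xD5): sum1=213, sum2=213
  after byte 1 (0x5B): sum1=49, sum2=7
  after byte 2 (0x21): sum1=82, sum2=89
  after byte 3 (0x91): sum1=227, sum2=61
Checksum = sum2·256 + sum1 = 61·256 + 227 = 15843 = 0x3DE3.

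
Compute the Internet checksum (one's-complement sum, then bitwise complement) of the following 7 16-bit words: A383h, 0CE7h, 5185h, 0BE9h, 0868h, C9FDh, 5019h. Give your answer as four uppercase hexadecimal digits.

CFA7

One's-complement addition (fold any carry out of bit 15 back into bit 0):
  0xA383 + 0x0CE7 = 0x0B06A
  0xB06A + 0x5185 = 0x101EF → wrap carry → 0x01F0
  0x01F0 + 0x0BE9 = 0x00DD9
  0x0DD9 + 0x0868 = 0x01641
  0x1641 + 0xC9FD = 0x0E03E
  0xE03E + 0x5019 = 0x13057 → wrap carry → 0x3058
One's-complement sum = 0x3058.
Checksum = ~0x3058 & 0xFFFF = 0xCFA7.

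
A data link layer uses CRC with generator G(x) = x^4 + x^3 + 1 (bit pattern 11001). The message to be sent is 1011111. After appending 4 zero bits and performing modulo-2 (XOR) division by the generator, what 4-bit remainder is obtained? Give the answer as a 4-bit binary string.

Append 4 zeros: 10111110000. Divide by 11001 (XOR where the leading bit is 1):
  pos 0: 10111 XOR 11001 = 01110
  pos 1: 11101 XOR 11001 = 00100
  pos 3: 10010 XOR 11001 = 01011
  pos 4: 10110 XOR 11001 = 01111
  pos 5: 11110 XOR 11001 = 00111
Remainder (last 4 bits) = 1110. This is the CRC / FCS.

1110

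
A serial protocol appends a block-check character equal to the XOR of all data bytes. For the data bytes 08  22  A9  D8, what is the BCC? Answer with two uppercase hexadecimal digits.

5B

XOR the bytes together:
  start with 0x08
  0x08 ⊕ 0x22 = 0x2A
  0x2A ⊕ 0xA9 = 0x83
  0x83 ⊕ 0xD8 = 0x5B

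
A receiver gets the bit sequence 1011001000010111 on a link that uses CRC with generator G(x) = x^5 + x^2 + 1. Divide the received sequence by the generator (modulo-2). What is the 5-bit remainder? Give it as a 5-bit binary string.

Modulo-2 division of 1011001000010111 by 100101:
  pos 0: 101100 XOR 100101 = 001001
  pos 2: 100110 XOR 100101 = 000011
  pos 6: 110001 XOR 100101 = 010100
  pos 7: 101000 XOR 100101 = 001101
  pos 9: 110111 XOR 100101 = 010010
  pos 10: 100101 XOR 100101 = 000000
Remainder = 00000 (zero — the frame passes the CRC check).

00000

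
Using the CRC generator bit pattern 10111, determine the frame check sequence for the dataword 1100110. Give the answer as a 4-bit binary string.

1001

Append 4 zeros: 11001100000. Divide by 10111 (XOR where the leading bit is 1):
  pos 0: 11001 XOR 10111 = 01110
  pos 1: 11101 XOR 10111 = 01010
  pos 2: 10100 XOR 10111 = 00011
  pos 5: 11000 XOR 10111 = 01111
  pos 6: 11110 XOR 10111 = 01001
Remainder (last 4 bits) = 1001. This is the CRC / FCS.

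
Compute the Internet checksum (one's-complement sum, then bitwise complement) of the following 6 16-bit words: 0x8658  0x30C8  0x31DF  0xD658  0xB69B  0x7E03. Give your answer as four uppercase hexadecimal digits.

One's-complement addition (fold any carry out of bit 15 back into bit 0):
  0x8658 + 0x30C8 = 0x0B720
  0xB720 + 0x31DF = 0x0E8FF
  0xE8FF + 0xD658 = 0x1BF57 → wrap carry → 0xBF58
  0xBF58 + 0xB69B = 0x175F3 → wrap carry → 0x75F4
  0x75F4 + 0x7E03 = 0x0F3F7
One's-complement sum = 0xF3F7.
Checksum = ~0xF3F7 & 0xFFFF = 0x0C08.

0C08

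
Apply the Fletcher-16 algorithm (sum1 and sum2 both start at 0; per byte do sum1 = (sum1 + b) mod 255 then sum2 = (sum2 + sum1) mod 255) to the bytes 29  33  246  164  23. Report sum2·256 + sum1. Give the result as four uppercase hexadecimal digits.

5BF0

Running sums (mod 255):
  after byte 0 (29): sum1=29, sum2=29
  after byte 1 (33): sum1=62, sum2=91
  after byte 2 (246): sum1=53, sum2=144
  after byte 3 (164): sum1=217, sum2=106
  after byte 4 (23): sum1=240, sum2=91
Checksum = sum2·256 + sum1 = 91·256 + 240 = 23536 = 0x5BF0.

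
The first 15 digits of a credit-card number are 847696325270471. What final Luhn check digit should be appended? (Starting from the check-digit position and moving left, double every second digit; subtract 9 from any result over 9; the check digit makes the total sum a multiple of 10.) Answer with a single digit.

Partial digits right→left: 1 7 4 0 7 2 5 2 3 6 9 6 7 4 8
Double every second digit counting from the check-digit position (so the 1st, 3rd, 5th, ... of the partial from the right).
  doubled (with −9 where >9): 2 8 5 1 6 9 5 7 → sum 43
  kept as-is: 7 0 2 2 6 6 4 → sum 27
Total = 43 + 27 = 70.
Check digit = (10 − (70 mod 10)) mod 10 = 0.

0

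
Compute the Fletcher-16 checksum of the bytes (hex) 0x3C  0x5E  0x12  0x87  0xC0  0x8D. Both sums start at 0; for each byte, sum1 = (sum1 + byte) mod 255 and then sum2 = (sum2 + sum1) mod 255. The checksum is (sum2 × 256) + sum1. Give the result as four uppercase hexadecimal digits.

Running sums (mod 255):
  after byte 0 (0x3C): sum1=60, sum2=60
  after byte 1 (0x5E): sum1=154, sum2=214
  after byte 2 (0x12): sum1=172, sum2=131
  after byte 3 (0x87): sum1=52, sum2=183
  after byte 4 (0xC0): sum1=244, sum2=172
  after byte 5 (0x8D): sum1=130, sum2=47
Checksum = sum2·256 + sum1 = 47·256 + 130 = 12162 = 0x2F82.

2F82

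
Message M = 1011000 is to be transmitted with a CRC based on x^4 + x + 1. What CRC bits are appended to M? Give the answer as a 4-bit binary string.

1001

Append 4 zeros: 10110000000. Divide by 10011 (XOR where the leading bit is 1):
  pos 0: 10110 XOR 10011 = 00101
  pos 2: 10100 XOR 10011 = 00111
  pos 4: 11100 XOR 10011 = 01111
  pos 5: 11110 XOR 10011 = 01101
  pos 6: 11010 XOR 10011 = 01001
Remainder (last 4 bits) = 1001. This is the CRC / FCS.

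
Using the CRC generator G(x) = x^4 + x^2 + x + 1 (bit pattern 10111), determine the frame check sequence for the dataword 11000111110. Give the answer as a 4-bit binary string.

Append 4 zeros: 110001111100000. Divide by 10111 (XOR where the leading bit is 1):
  pos 0: 11000 XOR 10111 = 01111
  pos 1: 11111 XOR 10111 = 01000
  pos 2: 10001 XOR 10111 = 00110
  pos 4: 11011 XOR 10111 = 01100
  pos 5: 11001 XOR 10111 = 01110
  pos 6: 11100 XOR 10111 = 01011
  pos 7: 10110 XOR 10111 = 00001
Remainder (last 4 bits) = 1000. This is the CRC / FCS.

1000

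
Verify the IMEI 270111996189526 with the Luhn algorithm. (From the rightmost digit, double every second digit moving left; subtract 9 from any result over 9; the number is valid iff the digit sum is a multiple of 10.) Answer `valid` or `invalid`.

valid

From the right, keep odd positions and double even positions (subtract 9 from any doubled value over 9):
  doubled (positions 2,4,...): 4 9 2 9 2 2 5 → sum 33
  kept (positions 1,3,...): 6 5 8 6 9 1 0 2 → sum 37
Total = 70.
70 mod 10 = 0, so the number is valid.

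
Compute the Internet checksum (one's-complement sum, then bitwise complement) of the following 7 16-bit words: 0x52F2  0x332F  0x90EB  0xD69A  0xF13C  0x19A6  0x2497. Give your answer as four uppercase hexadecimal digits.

One's-complement addition (fold any carry out of bit 15 back into bit 0):
  0x52F2 + 0x332F = 0x08621
  0x8621 + 0x90EB = 0x1170C → wrap carry → 0x170D
  0x170D + 0xD69A = 0x0EDA7
  0xEDA7 + 0xF13C = 0x1DEE3 → wrap carry → 0xDEE4
  0xDEE4 + 0x19A6 = 0x0F88A
  0xF88A + 0x2497 = 0x11D21 → wrap carry → 0x1D22
One's-complement sum = 0x1D22.
Checksum = ~0x1D22 & 0xFFFF = 0xE2DD.

E2DD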